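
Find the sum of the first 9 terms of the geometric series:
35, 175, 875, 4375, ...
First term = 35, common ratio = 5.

Sₙ = a(1 - rⁿ) / (1 - r)
S_9 = 35(1 - 5^9) / (1 - 5)
S_9 = 35(1 - 1953125) / (-4)
S_9 = 17089835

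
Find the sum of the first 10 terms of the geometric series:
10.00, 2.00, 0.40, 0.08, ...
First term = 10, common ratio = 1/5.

Sₙ = a(1 - rⁿ) / (1 - r)
S_10 = 10(1 - (1/5)^10) / (1 - (1/5))
S_10 = 10(1 - (1/9765625)) / (4/5)
S_10 = 4882812/390625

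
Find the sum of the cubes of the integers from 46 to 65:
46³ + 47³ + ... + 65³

Use ∑_{k=1}^{n} k³ = [n(n+1)/2]², then subtract the first 45 terms.
∑_{k=1}^{65} k³ = [65×66/2]² = 2145² = 4601025
∑_{k=1}^{45} k³ = [45×46/2]² = 1035² = 1071225
∑_{k=46}^{65} k³ = 4601025 - 1071225 = 3529800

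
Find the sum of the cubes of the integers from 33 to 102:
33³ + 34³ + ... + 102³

Use ∑_{k=1}^{n} k³ = [n(n+1)/2]², then subtract the first 32 terms.
∑_{k=1}^{102} k³ = [102×103/2]² = 5253² = 27594009
∑_{k=1}^{32} k³ = [32×33/2]² = 528² = 278784
∑_{k=33}^{102} k³ = 27594009 - 278784 = 27315225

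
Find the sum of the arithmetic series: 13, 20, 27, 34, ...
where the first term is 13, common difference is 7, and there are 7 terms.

Sₙ = n/2 × (first + last)
Last term = a + (n-1)d = 13 + (7-1)×7 = 55
S_7 = 7/2 × (13 + 55)
S_7 = 7/2 × 68 = 238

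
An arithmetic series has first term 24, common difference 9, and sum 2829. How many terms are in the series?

Using S = n/2 × [2a + (n-1)d]
2829 = n/2 × [2(24) + (n-1)(9)]
2829 = n/2 × [48 + 9n - 9]
5658 = n × [39 + 9n]
9n² + (39)n - 5658 = 0
Discriminant: Δ = (39)² - 4(9)(-5658) = 1521 + 203688 = 205209
√Δ = 453
n = [-(39) + √Δ] / (2·9) = (-39 + 453) / 18 = 414 / 18 = 23
(The negative root is discarded since n must be a positive integer.)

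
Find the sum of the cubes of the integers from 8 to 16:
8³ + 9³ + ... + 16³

Use ∑_{k=1}^{n} k³ = [n(n+1)/2]², then subtract the first 7 terms.
∑_{k=1}^{16} k³ = [16×17/2]² = 136² = 18496
∑_{k=1}^{7} k³ = [7×8/2]² = 28² = 784
∑_{k=8}^{16} k³ = 18496 - 784 = 17712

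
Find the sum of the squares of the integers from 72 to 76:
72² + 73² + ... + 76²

Use ∑_{k=1}^{n} k² = n(n+1)(2n+1)/6, then subtract the first 71 terms.
∑_{k=1}^{76} k² = 76×77×153/6 = 149226
∑_{k=1}^{71} k² = 71×72×143/6 = 121836
∑_{k=72}^{76} k² = 149226 - 121836 = 27390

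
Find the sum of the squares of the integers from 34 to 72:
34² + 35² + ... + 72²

Use ∑_{k=1}^{n} k² = n(n+1)(2n+1)/6, then subtract the first 33 terms.
∑_{k=1}^{72} k² = 72×73×145/6 = 127020
∑_{k=1}^{33} k² = 33×34×67/6 = 12529
∑_{k=34}^{72} k² = 127020 - 12529 = 114491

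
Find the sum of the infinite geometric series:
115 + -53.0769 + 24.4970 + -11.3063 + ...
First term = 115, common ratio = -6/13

For |r| < 1, S = a / (1 - r)
S = 115 / (1 - (-6/13))
S = 115 / (19/13)
S = 1495/19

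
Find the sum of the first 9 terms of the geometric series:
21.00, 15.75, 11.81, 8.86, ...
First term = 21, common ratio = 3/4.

Sₙ = a(1 - rⁿ) / (1 - r)
S_9 = 21(1 - (3/4)^9) / (1 - (3/4))
S_9 = 21(1 - (19683/262144)) / (1/4)
S_9 = 5091681/65536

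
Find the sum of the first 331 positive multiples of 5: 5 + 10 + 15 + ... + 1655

Factor out 5: = 5(1 + 2 + ... + 331) = 5 × n(n+1)/2
= 5 × 331×332/2
= 5 × 54946
= 274730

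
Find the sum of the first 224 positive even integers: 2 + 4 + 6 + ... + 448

Sum of first n even numbers = n(n+1)
= 224×225
= 50400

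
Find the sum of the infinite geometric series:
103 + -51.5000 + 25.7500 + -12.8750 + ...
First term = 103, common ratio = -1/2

For |r| < 1, S = a / (1 - r)
S = 103 / (1 - (-1/2))
S = 103 / (3/2)
S = 206/3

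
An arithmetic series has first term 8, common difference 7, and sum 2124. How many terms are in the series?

Using S = n/2 × [2a + (n-1)d]
2124 = n/2 × [2(8) + (n-1)(7)]
2124 = n/2 × [16 + 7n - 7]
4248 = n × [9 + 7n]
7n² + (9)n - 4248 = 0
Discriminant: Δ = (9)² - 4(7)(-4248) = 81 + 118944 = 119025
√Δ = 345
n = [-(9) + √Δ] / (2·7) = (-9 + 345) / 14 = 336 / 14 = 24
(The negative root is discarded since n must be a positive integer.)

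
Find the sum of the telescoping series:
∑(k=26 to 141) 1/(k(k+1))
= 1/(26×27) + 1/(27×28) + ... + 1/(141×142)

Partial fractions: 1/(k(k+1)) = 1/k - 1/(k+1)
The series telescopes:
= (1/26 - 1/27) + (1/27 - 1/28) + ... + (1/141 - 1/142)
= 1/26 - 1/142
= 29/923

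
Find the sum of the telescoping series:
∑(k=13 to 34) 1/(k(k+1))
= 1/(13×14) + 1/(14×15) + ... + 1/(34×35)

Partial fractions: 1/(k(k+1)) = 1/k - 1/(k+1)
The series telescopes:
= (1/13 - 1/14) + (1/14 - 1/15) + ... + (1/34 - 1/35)
= 1/13 - 1/35
= 22/455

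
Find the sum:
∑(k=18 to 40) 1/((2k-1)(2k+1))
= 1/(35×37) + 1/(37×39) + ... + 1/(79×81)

Partial fractions: 1/((2k-1)(2k+1)) = (1/2)[1/(2k-1) - 1/(2k+1)]
The series telescopes:
= (1/2)[1/35 - 1/81]
= 23/2835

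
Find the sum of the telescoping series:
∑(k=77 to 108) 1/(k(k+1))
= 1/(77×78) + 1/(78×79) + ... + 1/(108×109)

Partial fractions: 1/(k(k+1)) = 1/k - 1/(k+1)
The series telescopes:
= (1/77 - 1/78) + (1/78 - 1/79) + ... + (1/108 - 1/109)
= 1/77 - 1/109
= 32/8393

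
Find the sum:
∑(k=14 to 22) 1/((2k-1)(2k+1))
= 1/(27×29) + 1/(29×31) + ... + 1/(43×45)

Partial fractions: 1/((2k-1)(2k+1)) = (1/2)[1/(2k-1) - 1/(2k+1)]
The series telescopes:
= (1/2)[1/27 - 1/45]
= 1/135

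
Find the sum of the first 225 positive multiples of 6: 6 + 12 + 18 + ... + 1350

Factor out 6: = 6(1 + 2 + ... + 225) = 6 × n(n+1)/2
= 6 × 225×226/2
= 6 × 25425
= 152550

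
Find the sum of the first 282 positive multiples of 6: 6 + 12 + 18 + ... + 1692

Factor out 6: = 6(1 + 2 + ... + 282) = 6 × n(n+1)/2
= 6 × 282×283/2
= 6 × 39903
= 239418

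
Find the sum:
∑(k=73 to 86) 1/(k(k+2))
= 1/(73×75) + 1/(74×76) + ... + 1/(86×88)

Partial fractions: 1/(k(k+2)) = (1/2)[1/k - 1/(k+2)]
Telescoping leaves the first two and last two terms:
= (1/2)[1/73 + 1/74 - 1/87 - 1/88]
= 90041/41357712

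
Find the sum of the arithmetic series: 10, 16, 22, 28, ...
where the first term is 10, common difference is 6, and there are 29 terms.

Sₙ = n/2 × (first + last)
Last term = a + (n-1)d = 10 + (29-1)×6 = 178
S_29 = 29/2 × (10 + 178)
S_29 = 29/2 × 188 = 2726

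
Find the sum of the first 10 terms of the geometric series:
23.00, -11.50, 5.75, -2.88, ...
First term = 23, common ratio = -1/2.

Sₙ = a(1 - rⁿ) / (1 - r)
S_10 = 23(1 - (-1/2)^10) / (1 - (-1/2))
S_10 = 23(1 - (1/1024)) / (3/2)
S_10 = 7843/512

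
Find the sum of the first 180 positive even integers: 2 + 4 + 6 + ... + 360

Sum of first n even numbers = n(n+1)
= 180×181
= 32580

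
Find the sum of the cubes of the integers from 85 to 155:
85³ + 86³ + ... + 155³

Use ∑_{k=1}^{n} k³ = [n(n+1)/2]², then subtract the first 84 terms.
∑_{k=1}^{155} k³ = [155×156/2]² = 12090² = 146168100
∑_{k=1}^{84} k³ = [84×85/2]² = 3570² = 12744900
∑_{k=85}^{155} k³ = 146168100 - 12744900 = 133423200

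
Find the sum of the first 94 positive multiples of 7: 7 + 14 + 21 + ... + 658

Factor out 7: = 7(1 + 2 + ... + 94) = 7 × n(n+1)/2
= 7 × 94×95/2
= 7 × 4465
= 31255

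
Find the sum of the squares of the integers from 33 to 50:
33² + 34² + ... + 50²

Use ∑_{k=1}^{n} k² = n(n+1)(2n+1)/6, then subtract the first 32 terms.
∑_{k=1}^{50} k² = 50×51×101/6 = 42925
∑_{k=1}^{32} k² = 32×33×65/6 = 11440
∑_{k=33}^{50} k² = 42925 - 11440 = 31485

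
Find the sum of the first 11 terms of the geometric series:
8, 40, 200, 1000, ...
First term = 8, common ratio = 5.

Sₙ = a(1 - rⁿ) / (1 - r)
S_11 = 8(1 - 5^11) / (1 - 5)
S_11 = 8(1 - 48828125) / (-4)
S_11 = 97656248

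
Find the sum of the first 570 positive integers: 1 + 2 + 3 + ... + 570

Formula: ∑k = n(n+1)/2
= 570×571/2
= 325470/2
= 162735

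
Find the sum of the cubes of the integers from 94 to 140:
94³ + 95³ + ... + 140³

Use ∑_{k=1}^{n} k³ = [n(n+1)/2]², then subtract the first 93 terms.
∑_{k=1}^{140} k³ = [140×141/2]² = 9870² = 97416900
∑_{k=1}^{93} k³ = [93×94/2]² = 4371² = 19105641
∑_{k=94}^{140} k³ = 97416900 - 19105641 = 78311259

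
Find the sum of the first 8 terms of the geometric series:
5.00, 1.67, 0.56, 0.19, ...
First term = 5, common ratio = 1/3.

Sₙ = a(1 - rⁿ) / (1 - r)
S_8 = 5(1 - (1/3)^8) / (1 - (1/3))
S_8 = 5(1 - (1/6561)) / (2/3)
S_8 = 16400/2187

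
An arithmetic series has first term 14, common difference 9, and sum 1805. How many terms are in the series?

Using S = n/2 × [2a + (n-1)d]
1805 = n/2 × [2(14) + (n-1)(9)]
1805 = n/2 × [28 + 9n - 9]
3610 = n × [19 + 9n]
9n² + (19)n - 3610 = 0
Discriminant: Δ = (19)² - 4(9)(-3610) = 361 + 129960 = 130321
√Δ = 361
n = [-(19) + √Δ] / (2·9) = (-19 + 361) / 18 = 342 / 18 = 19
(The negative root is discarded since n must be a positive integer.)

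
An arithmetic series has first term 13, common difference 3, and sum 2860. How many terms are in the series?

Using S = n/2 × [2a + (n-1)d]
2860 = n/2 × [2(13) + (n-1)(3)]
2860 = n/2 × [26 + 3n - 3]
5720 = n × [23 + 3n]
3n² + (23)n - 5720 = 0
Discriminant: Δ = (23)² - 4(3)(-5720) = 529 + 68640 = 69169
√Δ = 263
n = [-(23) + √Δ] / (2·3) = (-23 + 263) / 6 = 240 / 6 = 40
(The negative root is discarded since n must be a positive integer.)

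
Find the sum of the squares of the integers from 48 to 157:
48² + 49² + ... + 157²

Use ∑_{k=1}^{n} k² = n(n+1)(2n+1)/6, then subtract the first 47 terms.
∑_{k=1}^{157} k² = 157×158×315/6 = 1302315
∑_{k=1}^{47} k² = 47×48×95/6 = 35720
∑_{k=48}^{157} k² = 1302315 - 35720 = 1266595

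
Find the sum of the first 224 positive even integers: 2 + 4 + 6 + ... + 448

Sum of first n even numbers = n(n+1)
= 224×225
= 50400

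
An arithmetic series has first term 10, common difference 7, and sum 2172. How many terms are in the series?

Using S = n/2 × [2a + (n-1)d]
2172 = n/2 × [2(10) + (n-1)(7)]
2172 = n/2 × [20 + 7n - 7]
4344 = n × [13 + 7n]
7n² + (13)n - 4344 = 0
Discriminant: Δ = (13)² - 4(7)(-4344) = 169 + 121632 = 121801
√Δ = 349
n = [-(13) + √Δ] / (2·7) = (-13 + 349) / 14 = 336 / 14 = 24
(The negative root is discarded since n must be a positive integer.)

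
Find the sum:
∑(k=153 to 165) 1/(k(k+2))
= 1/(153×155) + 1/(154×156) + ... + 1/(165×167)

Partial fractions: 1/(k(k+2)) = (1/2)[1/k - 1/(k+2)]
Telescoping leaves the first two and last two terms:
= (1/2)[1/153 + 1/154 - 1/166 - 1/167]
= 166127/326592882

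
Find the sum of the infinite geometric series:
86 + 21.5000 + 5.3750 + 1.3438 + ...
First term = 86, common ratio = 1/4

For |r| < 1, S = a / (1 - r)
S = 86 / (1 - (1/4))
S = 86 / (3/4)
S = 344/3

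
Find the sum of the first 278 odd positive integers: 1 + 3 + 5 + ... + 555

Sum of first n odd numbers = n²
= 278²
= 77284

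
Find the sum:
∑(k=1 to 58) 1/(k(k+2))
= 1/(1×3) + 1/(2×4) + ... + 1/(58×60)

Partial fractions: 1/(k(k+2)) = (1/2)[1/k - 1/(k+2)]
Telescoping leaves the first two and last two terms:
= (1/2)[1/1 + 1/2 - 1/59 - 1/60]
= 5191/7080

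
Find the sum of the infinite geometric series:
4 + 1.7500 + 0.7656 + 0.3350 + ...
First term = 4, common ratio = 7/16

For |r| < 1, S = a / (1 - r)
S = 4 / (1 - (7/16))
S = 4 / (9/16)
S = 64/9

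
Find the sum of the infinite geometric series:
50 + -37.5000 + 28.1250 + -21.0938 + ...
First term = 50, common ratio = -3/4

For |r| < 1, S = a / (1 - r)
S = 50 / (1 - (-3/4))
S = 50 / (7/4)
S = 200/7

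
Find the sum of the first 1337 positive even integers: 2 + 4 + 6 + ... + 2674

Sum of first n even numbers = n(n+1)
= 1337×1338
= 1788906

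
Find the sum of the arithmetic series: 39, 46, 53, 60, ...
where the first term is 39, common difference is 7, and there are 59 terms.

Sₙ = n/2 × (first + last)
Last term = a + (n-1)d = 39 + (59-1)×7 = 445
S_59 = 59/2 × (39 + 445)
S_59 = 59/2 × 484 = 14278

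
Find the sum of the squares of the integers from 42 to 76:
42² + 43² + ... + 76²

Use ∑_{k=1}^{n} k² = n(n+1)(2n+1)/6, then subtract the first 41 terms.
∑_{k=1}^{76} k² = 76×77×153/6 = 149226
∑_{k=1}^{41} k² = 41×42×83/6 = 23821
∑_{k=42}^{76} k² = 149226 - 23821 = 125405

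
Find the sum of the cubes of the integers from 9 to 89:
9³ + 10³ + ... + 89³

Use ∑_{k=1}^{n} k³ = [n(n+1)/2]², then subtract the first 8 terms.
∑_{k=1}^{89} k³ = [89×90/2]² = 4005² = 16040025
∑_{k=1}^{8} k³ = [8×9/2]² = 36² = 1296
∑_{k=9}^{89} k³ = 16040025 - 1296 = 16038729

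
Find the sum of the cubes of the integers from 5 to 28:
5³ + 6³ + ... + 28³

Use ∑_{k=1}^{n} k³ = [n(n+1)/2]², then subtract the first 4 terms.
∑_{k=1}^{28} k³ = [28×29/2]² = 406² = 164836
∑_{k=1}^{4} k³ = [4×5/2]² = 10² = 100
∑_{k=5}^{28} k³ = 164836 - 100 = 164736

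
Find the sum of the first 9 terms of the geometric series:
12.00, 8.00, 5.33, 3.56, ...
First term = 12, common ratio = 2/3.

Sₙ = a(1 - rⁿ) / (1 - r)
S_9 = 12(1 - (2/3)^9) / (1 - (2/3))
S_9 = 12(1 - (512/19683)) / (1/3)
S_9 = 76684/2187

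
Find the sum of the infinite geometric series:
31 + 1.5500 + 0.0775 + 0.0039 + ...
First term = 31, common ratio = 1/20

For |r| < 1, S = a / (1 - r)
S = 31 / (1 - (1/20))
S = 31 / (19/20)
S = 620/19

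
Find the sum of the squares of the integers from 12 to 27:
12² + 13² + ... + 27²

Use ∑_{k=1}^{n} k² = n(n+1)(2n+1)/6, then subtract the first 11 terms.
∑_{k=1}^{27} k² = 27×28×55/6 = 6930
∑_{k=1}^{11} k² = 11×12×23/6 = 506
∑_{k=12}^{27} k² = 6930 - 506 = 6424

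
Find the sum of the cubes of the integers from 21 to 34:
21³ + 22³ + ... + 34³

Use ∑_{k=1}^{n} k³ = [n(n+1)/2]², then subtract the first 20 terms.
∑_{k=1}^{34} k³ = [34×35/2]² = 595² = 354025
∑_{k=1}^{20} k³ = [20×21/2]² = 210² = 44100
∑_{k=21}^{34} k³ = 354025 - 44100 = 309925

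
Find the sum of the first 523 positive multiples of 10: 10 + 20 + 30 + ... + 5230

Factor out 10: = 10(1 + 2 + ... + 523) = 10 × n(n+1)/2
= 10 × 523×524/2
= 10 × 137026
= 1370260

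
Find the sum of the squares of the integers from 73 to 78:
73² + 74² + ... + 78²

Use ∑_{k=1}^{n} k² = n(n+1)(2n+1)/6, then subtract the first 72 terms.
∑_{k=1}^{78} k² = 78×79×157/6 = 161239
∑_{k=1}^{72} k² = 72×73×145/6 = 127020
∑_{k=73}^{78} k² = 161239 - 127020 = 34219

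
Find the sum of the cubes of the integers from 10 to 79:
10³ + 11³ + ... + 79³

Use ∑_{k=1}^{n} k³ = [n(n+1)/2]², then subtract the first 9 terms.
∑_{k=1}^{79} k³ = [79×80/2]² = 3160² = 9985600
∑_{k=1}^{9} k³ = [9×10/2]² = 45² = 2025
∑_{k=10}^{79} k³ = 9985600 - 2025 = 9983575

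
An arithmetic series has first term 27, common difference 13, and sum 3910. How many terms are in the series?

Using S = n/2 × [2a + (n-1)d]
3910 = n/2 × [2(27) + (n-1)(13)]
3910 = n/2 × [54 + 13n - 13]
7820 = n × [41 + 13n]
13n² + (41)n - 7820 = 0
Discriminant: Δ = (41)² - 4(13)(-7820) = 1681 + 406640 = 408321
√Δ = 639
n = [-(41) + √Δ] / (2·13) = (-41 + 639) / 26 = 598 / 26 = 23
(The negative root is discarded since n must be a positive integer.)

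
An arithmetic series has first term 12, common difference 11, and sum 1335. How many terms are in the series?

Using S = n/2 × [2a + (n-1)d]
1335 = n/2 × [2(12) + (n-1)(11)]
1335 = n/2 × [24 + 11n - 11]
2670 = n × [13 + 11n]
11n² + (13)n - 2670 = 0
Discriminant: Δ = (13)² - 4(11)(-2670) = 169 + 117480 = 117649
√Δ = 343
n = [-(13) + √Δ] / (2·11) = (-13 + 343) / 22 = 330 / 22 = 15
(The negative root is discarded since n must be a positive integer.)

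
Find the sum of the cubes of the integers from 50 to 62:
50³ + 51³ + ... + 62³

Use ∑_{k=1}^{n} k³ = [n(n+1)/2]², then subtract the first 49 terms.
∑_{k=1}^{62} k³ = [62×63/2]² = 1953² = 3814209
∑_{k=1}^{49} k³ = [49×50/2]² = 1225² = 1500625
∑_{k=50}^{62} k³ = 3814209 - 1500625 = 2313584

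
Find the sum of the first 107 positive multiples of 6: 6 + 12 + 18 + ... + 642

Factor out 6: = 6(1 + 2 + ... + 107) = 6 × n(n+1)/2
= 6 × 107×108/2
= 6 × 5778
= 34668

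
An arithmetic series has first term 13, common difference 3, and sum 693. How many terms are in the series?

Using S = n/2 × [2a + (n-1)d]
693 = n/2 × [2(13) + (n-1)(3)]
693 = n/2 × [26 + 3n - 3]
1386 = n × [23 + 3n]
3n² + (23)n - 1386 = 0
Discriminant: Δ = (23)² - 4(3)(-1386) = 529 + 16632 = 17161
√Δ = 131
n = [-(23) + √Δ] / (2·3) = (-23 + 131) / 6 = 108 / 6 = 18
(The negative root is discarded since n must be a positive integer.)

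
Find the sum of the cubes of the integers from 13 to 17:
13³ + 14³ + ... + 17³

Use ∑_{k=1}^{n} k³ = [n(n+1)/2]², then subtract the first 12 terms.
∑_{k=1}^{17} k³ = [17×18/2]² = 153² = 23409
∑_{k=1}^{12} k³ = [12×13/2]² = 78² = 6084
∑_{k=13}^{17} k³ = 23409 - 6084 = 17325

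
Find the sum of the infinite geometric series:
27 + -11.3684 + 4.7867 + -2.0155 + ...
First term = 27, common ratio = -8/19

For |r| < 1, S = a / (1 - r)
S = 27 / (1 - (-8/19))
S = 27 / (27/19)
S = 19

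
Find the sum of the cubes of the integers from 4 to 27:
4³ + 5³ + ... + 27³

Use ∑_{k=1}^{n} k³ = [n(n+1)/2]², then subtract the first 3 terms.
∑_{k=1}^{27} k³ = [27×28/2]² = 378² = 142884
∑_{k=1}^{3} k³ = [3×4/2]² = 6² = 36
∑_{k=4}^{27} k³ = 142884 - 36 = 142848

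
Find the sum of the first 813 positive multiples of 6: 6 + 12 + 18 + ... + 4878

Factor out 6: = 6(1 + 2 + ... + 813) = 6 × n(n+1)/2
= 6 × 813×814/2
= 6 × 330891
= 1985346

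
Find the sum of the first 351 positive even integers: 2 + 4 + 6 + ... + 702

Sum of first n even numbers = n(n+1)
= 351×352
= 123552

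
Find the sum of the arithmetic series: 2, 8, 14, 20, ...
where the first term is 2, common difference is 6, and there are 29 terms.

Sₙ = n/2 × (first + last)
Last term = a + (n-1)d = 2 + (29-1)×6 = 170
S_29 = 29/2 × (2 + 170)
S_29 = 29/2 × 172 = 2494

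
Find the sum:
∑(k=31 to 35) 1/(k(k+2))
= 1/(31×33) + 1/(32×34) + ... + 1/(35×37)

Partial fractions: 1/(k(k+2)) = (1/2)[1/k - 1/(k+2)]
Telescoping leaves the first two and last two terms:
= (1/2)[1/31 + 1/32 - 1/36 - 1/37]
= 2875/660672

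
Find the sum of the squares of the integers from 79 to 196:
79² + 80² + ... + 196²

Use ∑_{k=1}^{n} k² = n(n+1)(2n+1)/6, then subtract the first 78 terms.
∑_{k=1}^{196} k² = 196×197×393/6 = 2529086
∑_{k=1}^{78} k² = 78×79×157/6 = 161239
∑_{k=79}^{196} k² = 2529086 - 161239 = 2367847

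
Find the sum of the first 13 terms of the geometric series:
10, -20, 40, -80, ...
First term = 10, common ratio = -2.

Sₙ = a(1 - rⁿ) / (1 - r)
S_13 = 10(1 - (-2)^13) / (1 - (-2))
S_13 = 10(1 - (-8192)) / (3)
S_13 = 27310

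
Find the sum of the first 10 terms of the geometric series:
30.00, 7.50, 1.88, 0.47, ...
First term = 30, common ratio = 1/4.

Sₙ = a(1 - rⁿ) / (1 - r)
S_10 = 30(1 - (1/4)^10) / (1 - (1/4))
S_10 = 30(1 - (1/1048576)) / (3/4)
S_10 = 5242875/131072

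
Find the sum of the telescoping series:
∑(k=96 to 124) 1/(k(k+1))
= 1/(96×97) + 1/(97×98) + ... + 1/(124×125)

Partial fractions: 1/(k(k+1)) = 1/k - 1/(k+1)
The series telescopes:
= (1/96 - 1/97) + (1/97 - 1/98) + ... + (1/124 - 1/125)
= 1/96 - 1/125
= 29/12000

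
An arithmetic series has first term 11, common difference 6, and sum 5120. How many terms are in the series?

Using S = n/2 × [2a + (n-1)d]
5120 = n/2 × [2(11) + (n-1)(6)]
5120 = n/2 × [22 + 6n - 6]
10240 = n × [16 + 6n]
6n² + (16)n - 10240 = 0
Discriminant: Δ = (16)² - 4(6)(-10240) = 256 + 245760 = 246016
√Δ = 496
n = [-(16) + √Δ] / (2·6) = (-16 + 496) / 12 = 480 / 12 = 40
(The negative root is discarded since n must be a positive integer.)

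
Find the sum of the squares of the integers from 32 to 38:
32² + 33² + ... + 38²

Use ∑_{k=1}^{n} k² = n(n+1)(2n+1)/6, then subtract the first 31 terms.
∑_{k=1}^{38} k² = 38×39×77/6 = 19019
∑_{k=1}^{31} k² = 31×32×63/6 = 10416
∑_{k=32}^{38} k² = 19019 - 10416 = 8603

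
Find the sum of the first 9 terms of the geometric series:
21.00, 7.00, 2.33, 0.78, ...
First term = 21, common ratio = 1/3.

Sₙ = a(1 - rⁿ) / (1 - r)
S_9 = 21(1 - (1/3)^9) / (1 - (1/3))
S_9 = 21(1 - (1/19683)) / (2/3)
S_9 = 68887/2187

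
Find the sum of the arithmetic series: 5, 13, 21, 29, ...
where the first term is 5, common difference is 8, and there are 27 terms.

Sₙ = n/2 × (first + last)
Last term = a + (n-1)d = 5 + (27-1)×8 = 213
S_27 = 27/2 × (5 + 213)
S_27 = 27/2 × 218 = 2943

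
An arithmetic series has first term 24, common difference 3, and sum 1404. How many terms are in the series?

Using S = n/2 × [2a + (n-1)d]
1404 = n/2 × [2(24) + (n-1)(3)]
1404 = n/2 × [48 + 3n - 3]
2808 = n × [45 + 3n]
3n² + (45)n - 2808 = 0
Discriminant: Δ = (45)² - 4(3)(-2808) = 2025 + 33696 = 35721
√Δ = 189
n = [-(45) + √Δ] / (2·3) = (-45 + 189) / 6 = 144 / 6 = 24
(The negative root is discarded since n must be a positive integer.)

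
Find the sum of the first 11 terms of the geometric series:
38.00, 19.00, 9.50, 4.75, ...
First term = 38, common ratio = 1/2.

Sₙ = a(1 - rⁿ) / (1 - r)
S_11 = 38(1 - (1/2)^11) / (1 - (1/2))
S_11 = 38(1 - (1/2048)) / (1/2)
S_11 = 38893/512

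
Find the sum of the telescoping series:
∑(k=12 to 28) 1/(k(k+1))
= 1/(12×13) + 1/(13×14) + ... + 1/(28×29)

Partial fractions: 1/(k(k+1)) = 1/k - 1/(k+1)
The series telescopes:
= (1/12 - 1/13) + (1/13 - 1/14) + ... + (1/28 - 1/29)
= 1/12 - 1/29
= 17/348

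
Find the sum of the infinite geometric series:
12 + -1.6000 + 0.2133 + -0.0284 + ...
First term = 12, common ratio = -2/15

For |r| < 1, S = a / (1 - r)
S = 12 / (1 - (-2/15))
S = 12 / (17/15)
S = 180/17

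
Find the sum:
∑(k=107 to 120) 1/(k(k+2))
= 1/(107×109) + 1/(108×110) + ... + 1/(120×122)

Partial fractions: 1/(k(k+2)) = (1/2)[1/k - 1/(k+2)]
Telescoping leaves the first two and last two terms:
= (1/2)[1/107 + 1/108 - 1/121 - 1/122]
= 182861/170589672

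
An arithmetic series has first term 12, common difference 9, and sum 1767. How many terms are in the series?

Using S = n/2 × [2a + (n-1)d]
1767 = n/2 × [2(12) + (n-1)(9)]
1767 = n/2 × [24 + 9n - 9]
3534 = n × [15 + 9n]
9n² + (15)n - 3534 = 0
Discriminant: Δ = (15)² - 4(9)(-3534) = 225 + 127224 = 127449
√Δ = 357
n = [-(15) + √Δ] / (2·9) = (-15 + 357) / 18 = 342 / 18 = 19
(The negative root is discarded since n must be a positive integer.)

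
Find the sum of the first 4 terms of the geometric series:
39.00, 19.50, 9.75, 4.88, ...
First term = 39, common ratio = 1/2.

Sₙ = a(1 - rⁿ) / (1 - r)
S_4 = 39(1 - (1/2)^4) / (1 - (1/2))
S_4 = 39(1 - (1/16)) / (1/2)
S_4 = 585/8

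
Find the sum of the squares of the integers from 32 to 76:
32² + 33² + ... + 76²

Use ∑_{k=1}^{n} k² = n(n+1)(2n+1)/6, then subtract the first 31 terms.
∑_{k=1}^{76} k² = 76×77×153/6 = 149226
∑_{k=1}^{31} k² = 31×32×63/6 = 10416
∑_{k=32}^{76} k² = 149226 - 10416 = 138810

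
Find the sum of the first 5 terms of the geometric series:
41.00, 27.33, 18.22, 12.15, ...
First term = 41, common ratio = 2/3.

Sₙ = a(1 - rⁿ) / (1 - r)
S_5 = 41(1 - (2/3)^5) / (1 - (2/3))
S_5 = 41(1 - (32/243)) / (1/3)
S_5 = 8651/81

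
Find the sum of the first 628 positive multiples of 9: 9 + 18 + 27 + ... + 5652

Factor out 9: = 9(1 + 2 + ... + 628) = 9 × n(n+1)/2
= 9 × 628×629/2
= 9 × 197506
= 1777554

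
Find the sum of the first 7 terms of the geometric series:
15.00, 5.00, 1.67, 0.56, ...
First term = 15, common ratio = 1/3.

Sₙ = a(1 - rⁿ) / (1 - r)
S_7 = 15(1 - (1/3)^7) / (1 - (1/3))
S_7 = 15(1 - (1/2187)) / (2/3)
S_7 = 5465/243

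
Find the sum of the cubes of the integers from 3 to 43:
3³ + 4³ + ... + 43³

Use ∑_{k=1}^{n} k³ = [n(n+1)/2]², then subtract the first 2 terms.
∑_{k=1}^{43} k³ = [43×44/2]² = 946² = 894916
∑_{k=1}^{2} k³ = [2×3/2]² = 3² = 9
∑_{k=3}^{43} k³ = 894916 - 9 = 894907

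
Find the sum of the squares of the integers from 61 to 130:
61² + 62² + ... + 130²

Use ∑_{k=1}^{n} k² = n(n+1)(2n+1)/6, then subtract the first 60 terms.
∑_{k=1}^{130} k² = 130×131×261/6 = 740805
∑_{k=1}^{60} k² = 60×61×121/6 = 73810
∑_{k=61}^{130} k² = 740805 - 73810 = 666995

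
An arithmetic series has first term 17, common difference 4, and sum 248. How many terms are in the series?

Using S = n/2 × [2a + (n-1)d]
248 = n/2 × [2(17) + (n-1)(4)]
248 = n/2 × [34 + 4n - 4]
496 = n × [30 + 4n]
4n² + (30)n - 496 = 0
Discriminant: Δ = (30)² - 4(4)(-496) = 900 + 7936 = 8836
√Δ = 94
n = [-(30) + √Δ] / (2·4) = (-30 + 94) / 8 = 64 / 8 = 8
(The negative root is discarded since n must be a positive integer.)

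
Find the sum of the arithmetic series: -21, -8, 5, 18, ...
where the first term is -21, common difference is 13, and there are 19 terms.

Sₙ = n/2 × (first + last)
Last term = a + (n-1)d = -21 + (19-1)×13 = 213
S_19 = 19/2 × (-21 + 213)
S_19 = 19/2 × 192 = 1824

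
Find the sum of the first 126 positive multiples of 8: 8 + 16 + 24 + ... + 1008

Factor out 8: = 8(1 + 2 + ... + 126) = 8 × n(n+1)/2
= 8 × 126×127/2
= 8 × 8001
= 64008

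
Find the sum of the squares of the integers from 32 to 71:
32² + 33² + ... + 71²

Use ∑_{k=1}^{n} k² = n(n+1)(2n+1)/6, then subtract the first 31 terms.
∑_{k=1}^{71} k² = 71×72×143/6 = 121836
∑_{k=1}^{31} k² = 31×32×63/6 = 10416
∑_{k=32}^{71} k² = 121836 - 10416 = 111420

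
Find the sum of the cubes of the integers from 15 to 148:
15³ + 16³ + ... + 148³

Use ∑_{k=1}^{n} k³ = [n(n+1)/2]², then subtract the first 14 terms.
∑_{k=1}^{148} k³ = [148×149/2]² = 11026² = 121572676
∑_{k=1}^{14} k³ = [14×15/2]² = 105² = 11025
∑_{k=15}^{148} k³ = 121572676 - 11025 = 121561651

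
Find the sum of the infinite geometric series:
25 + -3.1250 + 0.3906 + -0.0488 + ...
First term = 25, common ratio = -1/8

For |r| < 1, S = a / (1 - r)
S = 25 / (1 - (-1/8))
S = 25 / (9/8)
S = 200/9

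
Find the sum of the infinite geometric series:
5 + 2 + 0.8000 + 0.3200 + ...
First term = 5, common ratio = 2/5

For |r| < 1, S = a / (1 - r)
S = 5 / (1 - (2/5))
S = 5 / (3/5)
S = 25/3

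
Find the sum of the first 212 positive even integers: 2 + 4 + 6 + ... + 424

Sum of first n even numbers = n(n+1)
= 212×213
= 45156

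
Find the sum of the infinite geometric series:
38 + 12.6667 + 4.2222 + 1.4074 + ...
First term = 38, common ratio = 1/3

For |r| < 1, S = a / (1 - r)
S = 38 / (1 - (1/3))
S = 38 / (2/3)
S = 57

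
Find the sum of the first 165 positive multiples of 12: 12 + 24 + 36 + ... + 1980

Factor out 12: = 12(1 + 2 + ... + 165) = 12 × n(n+1)/2
= 12 × 165×166/2
= 12 × 13695
= 164340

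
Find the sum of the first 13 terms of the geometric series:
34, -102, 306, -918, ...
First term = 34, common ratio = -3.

Sₙ = a(1 - rⁿ) / (1 - r)
S_13 = 34(1 - (-3)^13) / (1 - (-3))
S_13 = 34(1 - (-1594323)) / (4)
S_13 = 13551754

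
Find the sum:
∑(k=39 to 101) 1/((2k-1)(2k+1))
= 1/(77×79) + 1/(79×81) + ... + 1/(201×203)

Partial fractions: 1/((2k-1)(2k+1)) = (1/2)[1/(2k-1) - 1/(2k+1)]
The series telescopes:
= (1/2)[1/77 - 1/203]
= 9/2233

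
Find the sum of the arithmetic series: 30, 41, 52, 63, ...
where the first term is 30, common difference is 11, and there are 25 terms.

Sₙ = n/2 × (first + last)
Last term = a + (n-1)d = 30 + (25-1)×11 = 294
S_25 = 25/2 × (30 + 294)
S_25 = 25/2 × 324 = 4050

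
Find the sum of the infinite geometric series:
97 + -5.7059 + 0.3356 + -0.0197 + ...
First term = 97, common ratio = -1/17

For |r| < 1, S = a / (1 - r)
S = 97 / (1 - (-1/17))
S = 97 / (18/17)
S = 1649/18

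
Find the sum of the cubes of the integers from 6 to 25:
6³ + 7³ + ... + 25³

Use ∑_{k=1}^{n} k³ = [n(n+1)/2]², then subtract the first 5 terms.
∑_{k=1}^{25} k³ = [25×26/2]² = 325² = 105625
∑_{k=1}^{5} k³ = [5×6/2]² = 15² = 225
∑_{k=6}^{25} k³ = 105625 - 225 = 105400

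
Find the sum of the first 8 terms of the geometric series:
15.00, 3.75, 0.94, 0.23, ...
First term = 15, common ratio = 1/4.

Sₙ = a(1 - rⁿ) / (1 - r)
S_8 = 15(1 - (1/4)^8) / (1 - (1/4))
S_8 = 15(1 - (1/65536)) / (3/4)
S_8 = 327675/16384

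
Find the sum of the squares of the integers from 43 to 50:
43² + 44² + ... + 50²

Use ∑_{k=1}^{n} k² = n(n+1)(2n+1)/6, then subtract the first 42 terms.
∑_{k=1}^{50} k² = 50×51×101/6 = 42925
∑_{k=1}^{42} k² = 42×43×85/6 = 25585
∑_{k=43}^{50} k² = 42925 - 25585 = 17340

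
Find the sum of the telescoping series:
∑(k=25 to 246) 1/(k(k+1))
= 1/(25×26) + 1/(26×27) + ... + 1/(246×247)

Partial fractions: 1/(k(k+1)) = 1/k - 1/(k+1)
The series telescopes:
= (1/25 - 1/26) + (1/26 - 1/27) + ... + (1/246 - 1/247)
= 1/25 - 1/247
= 222/6175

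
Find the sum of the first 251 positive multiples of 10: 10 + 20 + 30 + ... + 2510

Factor out 10: = 10(1 + 2 + ... + 251) = 10 × n(n+1)/2
= 10 × 251×252/2
= 10 × 31626
= 316260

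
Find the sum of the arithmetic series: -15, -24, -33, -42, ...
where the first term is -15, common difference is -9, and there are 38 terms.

Sₙ = n/2 × (first + last)
Last term = a + (n-1)d = -15 + (38-1)×(-9) = -348
S_38 = 38/2 × (-15 + (-348))
S_38 = 38/2 × (-363) = -6897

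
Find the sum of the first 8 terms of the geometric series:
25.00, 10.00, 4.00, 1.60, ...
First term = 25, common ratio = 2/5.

Sₙ = a(1 - rⁿ) / (1 - r)
S_8 = 25(1 - (2/5)^8) / (1 - (2/5))
S_8 = 25(1 - (256/390625)) / (3/5)
S_8 = 130123/3125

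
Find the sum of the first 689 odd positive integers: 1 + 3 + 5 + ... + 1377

Sum of first n odd numbers = n²
= 689²
= 474721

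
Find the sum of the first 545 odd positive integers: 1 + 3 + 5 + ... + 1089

Sum of first n odd numbers = n²
= 545²
= 297025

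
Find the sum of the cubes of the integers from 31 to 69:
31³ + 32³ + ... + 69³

Use ∑_{k=1}^{n} k³ = [n(n+1)/2]², then subtract the first 30 terms.
∑_{k=1}^{69} k³ = [69×70/2]² = 2415² = 5832225
∑_{k=1}^{30} k³ = [30×31/2]² = 465² = 216225
∑_{k=31}^{69} k³ = 5832225 - 216225 = 5616000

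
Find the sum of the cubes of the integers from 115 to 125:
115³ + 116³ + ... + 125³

Use ∑_{k=1}^{n} k³ = [n(n+1)/2]², then subtract the first 114 terms.
∑_{k=1}^{125} k³ = [125×126/2]² = 7875² = 62015625
∑_{k=1}^{114} k³ = [114×115/2]² = 6555² = 42968025
∑_{k=115}^{125} k³ = 62015625 - 42968025 = 19047600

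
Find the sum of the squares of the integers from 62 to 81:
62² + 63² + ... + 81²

Use ∑_{k=1}^{n} k² = n(n+1)(2n+1)/6, then subtract the first 61 terms.
∑_{k=1}^{81} k² = 81×82×163/6 = 180441
∑_{k=1}^{61} k² = 61×62×123/6 = 77531
∑_{k=62}^{81} k² = 180441 - 77531 = 102910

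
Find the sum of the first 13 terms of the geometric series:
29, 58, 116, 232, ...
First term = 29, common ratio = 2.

Sₙ = a(1 - rⁿ) / (1 - r)
S_13 = 29(1 - 2^13) / (1 - 2)
S_13 = 29(1 - 8192) / (-1)
S_13 = 237539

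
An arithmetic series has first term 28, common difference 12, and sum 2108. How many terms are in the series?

Using S = n/2 × [2a + (n-1)d]
2108 = n/2 × [2(28) + (n-1)(12)]
2108 = n/2 × [56 + 12n - 12]
4216 = n × [44 + 12n]
12n² + (44)n - 4216 = 0
Discriminant: Δ = (44)² - 4(12)(-4216) = 1936 + 202368 = 204304
√Δ = 452
n = [-(44) + √Δ] / (2·12) = (-44 + 452) / 24 = 408 / 24 = 17
(The negative root is discarded since n must be a positive integer.)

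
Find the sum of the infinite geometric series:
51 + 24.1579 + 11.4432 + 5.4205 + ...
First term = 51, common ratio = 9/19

For |r| < 1, S = a / (1 - r)
S = 51 / (1 - (9/19))
S = 51 / (10/19)
S = 969/10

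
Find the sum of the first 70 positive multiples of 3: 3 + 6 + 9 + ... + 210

Factor out 3: = 3(1 + 2 + ... + 70) = 3 × n(n+1)/2
= 3 × 70×71/2
= 3 × 2485
= 7455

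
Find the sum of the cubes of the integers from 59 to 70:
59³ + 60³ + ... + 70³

Use ∑_{k=1}^{n} k³ = [n(n+1)/2]², then subtract the first 58 terms.
∑_{k=1}^{70} k³ = [70×71/2]² = 2485² = 6175225
∑_{k=1}^{58} k³ = [58×59/2]² = 1711² = 2927521
∑_{k=59}^{70} k³ = 6175225 - 2927521 = 3247704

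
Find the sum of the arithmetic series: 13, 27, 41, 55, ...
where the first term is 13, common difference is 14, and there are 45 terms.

Sₙ = n/2 × (first + last)
Last term = a + (n-1)d = 13 + (45-1)×14 = 629
S_45 = 45/2 × (13 + 629)
S_45 = 45/2 × 642 = 14445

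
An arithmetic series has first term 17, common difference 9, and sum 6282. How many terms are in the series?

Using S = n/2 × [2a + (n-1)d]
6282 = n/2 × [2(17) + (n-1)(9)]
6282 = n/2 × [34 + 9n - 9]
12564 = n × [25 + 9n]
9n² + (25)n - 12564 = 0
Discriminant: Δ = (25)² - 4(9)(-12564) = 625 + 452304 = 452929
√Δ = 673
n = [-(25) + √Δ] / (2·9) = (-25 + 673) / 18 = 648 / 18 = 36
(The negative root is discarded since n must be a positive integer.)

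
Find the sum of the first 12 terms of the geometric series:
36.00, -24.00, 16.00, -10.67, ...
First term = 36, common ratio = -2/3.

Sₙ = a(1 - rⁿ) / (1 - r)
S_12 = 36(1 - (-2/3)^12) / (1 - (-2/3))
S_12 = 36(1 - (4096/531441)) / (5/3)
S_12 = 421876/19683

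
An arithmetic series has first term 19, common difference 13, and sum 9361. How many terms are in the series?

Using S = n/2 × [2a + (n-1)d]
9361 = n/2 × [2(19) + (n-1)(13)]
9361 = n/2 × [38 + 13n - 13]
18722 = n × [25 + 13n]
13n² + (25)n - 18722 = 0
Discriminant: Δ = (25)² - 4(13)(-18722) = 625 + 973544 = 974169
√Δ = 987
n = [-(25) + √Δ] / (2·13) = (-25 + 987) / 26 = 962 / 26 = 37
(The negative root is discarded since n must be a positive integer.)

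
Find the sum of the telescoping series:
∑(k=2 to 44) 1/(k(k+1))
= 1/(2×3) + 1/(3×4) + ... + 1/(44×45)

Partial fractions: 1/(k(k+1)) = 1/k - 1/(k+1)
The series telescopes:
= (1/2 - 1/3) + (1/3 - 1/4) + ... + (1/44 - 1/45)
= 1/2 - 1/45
= 43/90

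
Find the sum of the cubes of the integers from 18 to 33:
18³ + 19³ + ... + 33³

Use ∑_{k=1}^{n} k³ = [n(n+1)/2]², then subtract the first 17 terms.
∑_{k=1}^{33} k³ = [33×34/2]² = 561² = 314721
∑_{k=1}^{17} k³ = [17×18/2]² = 153² = 23409
∑_{k=18}^{33} k³ = 314721 - 23409 = 291312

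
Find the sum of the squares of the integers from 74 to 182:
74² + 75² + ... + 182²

Use ∑_{k=1}^{n} k² = n(n+1)(2n+1)/6, then subtract the first 73 terms.
∑_{k=1}^{182} k² = 182×183×365/6 = 2026115
∑_{k=1}^{73} k² = 73×74×147/6 = 132349
∑_{k=74}^{182} k² = 2026115 - 132349 = 1893766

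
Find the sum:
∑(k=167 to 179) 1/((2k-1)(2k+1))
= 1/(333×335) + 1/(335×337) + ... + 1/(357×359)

Partial fractions: 1/((2k-1)(2k+1)) = (1/2)[1/(2k-1) - 1/(2k+1)]
The series telescopes:
= (1/2)[1/333 - 1/359]
= 13/119547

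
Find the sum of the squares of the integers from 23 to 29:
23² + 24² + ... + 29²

Use ∑_{k=1}^{n} k² = n(n+1)(2n+1)/6, then subtract the first 22 terms.
∑_{k=1}^{29} k² = 29×30×59/6 = 8555
∑_{k=1}^{22} k² = 22×23×45/6 = 3795
∑_{k=23}^{29} k² = 8555 - 3795 = 4760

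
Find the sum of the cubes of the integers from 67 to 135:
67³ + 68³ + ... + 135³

Use ∑_{k=1}^{n} k³ = [n(n+1)/2]², then subtract the first 66 terms.
∑_{k=1}^{135} k³ = [135×136/2]² = 9180² = 84272400
∑_{k=1}^{66} k³ = [66×67/2]² = 2211² = 4888521
∑_{k=67}^{135} k³ = 84272400 - 4888521 = 79383879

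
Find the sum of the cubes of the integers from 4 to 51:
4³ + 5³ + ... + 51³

Use ∑_{k=1}^{n} k³ = [n(n+1)/2]², then subtract the first 3 terms.
∑_{k=1}^{51} k³ = [51×52/2]² = 1326² = 1758276
∑_{k=1}^{3} k³ = [3×4/2]² = 6² = 36
∑_{k=4}^{51} k³ = 1758276 - 36 = 1758240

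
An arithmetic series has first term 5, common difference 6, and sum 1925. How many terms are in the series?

Using S = n/2 × [2a + (n-1)d]
1925 = n/2 × [2(5) + (n-1)(6)]
1925 = n/2 × [10 + 6n - 6]
3850 = n × [4 + 6n]
6n² + (4)n - 3850 = 0
Discriminant: Δ = (4)² - 4(6)(-3850) = 16 + 92400 = 92416
√Δ = 304
n = [-(4) + √Δ] / (2·6) = (-4 + 304) / 12 = 300 / 12 = 25
(The negative root is discarded since n must be a positive integer.)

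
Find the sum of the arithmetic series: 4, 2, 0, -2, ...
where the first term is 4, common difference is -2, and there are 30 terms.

Sₙ = n/2 × (first + last)
Last term = a + (n-1)d = 4 + (30-1)×(-2) = -54
S_30 = 30/2 × (4 + (-54))
S_30 = 30/2 × (-50) = -750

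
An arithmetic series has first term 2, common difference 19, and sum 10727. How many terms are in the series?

Using S = n/2 × [2a + (n-1)d]
10727 = n/2 × [2(2) + (n-1)(19)]
10727 = n/2 × [4 + 19n - 19]
21454 = n × [-15 + 19n]
19n² + (-15)n - 21454 = 0
Discriminant: Δ = (-15)² - 4(19)(-21454) = 225 + 1630504 = 1630729
√Δ = 1277
n = [-(-15) + √Δ] / (2·19) = (15 + 1277) / 38 = 1292 / 38 = 34
(The negative root is discarded since n must be a positive integer.)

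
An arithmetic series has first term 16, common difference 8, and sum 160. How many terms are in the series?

Using S = n/2 × [2a + (n-1)d]
160 = n/2 × [2(16) + (n-1)(8)]
160 = n/2 × [32 + 8n - 8]
320 = n × [24 + 8n]
8n² + (24)n - 320 = 0
Discriminant: Δ = (24)² - 4(8)(-320) = 576 + 10240 = 10816
√Δ = 104
n = [-(24) + √Δ] / (2·8) = (-24 + 104) / 16 = 80 / 16 = 5
(The negative root is discarded since n must be a positive integer.)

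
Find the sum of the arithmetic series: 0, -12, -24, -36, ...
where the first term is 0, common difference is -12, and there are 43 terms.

Sₙ = n/2 × (first + last)
Last term = a + (n-1)d = 0 + (43-1)×(-12) = -504
S_43 = 43/2 × (0 + (-504))
S_43 = 43/2 × (-504) = -10836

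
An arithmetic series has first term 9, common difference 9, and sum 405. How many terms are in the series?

Using S = n/2 × [2a + (n-1)d]
405 = n/2 × [2(9) + (n-1)(9)]
405 = n/2 × [18 + 9n - 9]
810 = n × [9 + 9n]
9n² + (9)n - 810 = 0
Discriminant: Δ = (9)² - 4(9)(-810) = 81 + 29160 = 29241
√Δ = 171
n = [-(9) + √Δ] / (2·9) = (-9 + 171) / 18 = 162 / 18 = 9
(The negative root is discarded since n must be a positive integer.)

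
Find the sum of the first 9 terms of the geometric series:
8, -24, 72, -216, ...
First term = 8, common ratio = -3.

Sₙ = a(1 - rⁿ) / (1 - r)
S_9 = 8(1 - (-3)^9) / (1 - (-3))
S_9 = 8(1 - (-19683)) / (4)
S_9 = 39368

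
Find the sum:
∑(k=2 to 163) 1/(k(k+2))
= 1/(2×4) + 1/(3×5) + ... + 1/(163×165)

Partial fractions: 1/(k(k+2)) = (1/2)[1/k - 1/(k+2)]
Telescoping leaves the first two and last two terms:
= (1/2)[1/2 + 1/3 - 1/164 - 1/165]
= 7407/18040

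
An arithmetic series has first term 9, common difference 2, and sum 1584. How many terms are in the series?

Using S = n/2 × [2a + (n-1)d]
1584 = n/2 × [2(9) + (n-1)(2)]
1584 = n/2 × [18 + 2n - 2]
3168 = n × [16 + 2n]
2n² + (16)n - 3168 = 0
Discriminant: Δ = (16)² - 4(2)(-3168) = 256 + 25344 = 25600
√Δ = 160
n = [-(16) + √Δ] / (2·2) = (-16 + 160) / 4 = 144 / 4 = 36
(The negative root is discarded since n must be a positive integer.)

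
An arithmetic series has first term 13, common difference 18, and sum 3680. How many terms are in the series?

Using S = n/2 × [2a + (n-1)d]
3680 = n/2 × [2(13) + (n-1)(18)]
3680 = n/2 × [26 + 18n - 18]
7360 = n × [8 + 18n]
18n² + (8)n - 7360 = 0
Discriminant: Δ = (8)² - 4(18)(-7360) = 64 + 529920 = 529984
√Δ = 728
n = [-(8) + √Δ] / (2·18) = (-8 + 728) / 36 = 720 / 36 = 20
(The negative root is discarded since n must be a positive integer.)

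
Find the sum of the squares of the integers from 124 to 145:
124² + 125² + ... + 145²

Use ∑_{k=1}^{n} k² = n(n+1)(2n+1)/6, then subtract the first 123 terms.
∑_{k=1}^{145} k² = 145×146×291/6 = 1026745
∑_{k=1}^{123} k² = 123×124×247/6 = 627874
∑_{k=124}^{145} k² = 1026745 - 627874 = 398871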